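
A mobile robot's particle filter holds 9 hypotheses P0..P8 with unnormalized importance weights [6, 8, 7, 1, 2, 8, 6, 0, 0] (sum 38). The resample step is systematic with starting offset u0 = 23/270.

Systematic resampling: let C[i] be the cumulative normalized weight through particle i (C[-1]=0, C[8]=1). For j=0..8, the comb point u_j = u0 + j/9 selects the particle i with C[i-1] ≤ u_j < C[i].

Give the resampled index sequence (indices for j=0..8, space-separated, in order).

C = [3/19, 7/19, 21/38, 11/19, 12/19, 16/19, 1, 1, 1]
j=0: u_0=23/270 ∈ [0, 3/19) → index 0
j=1: u_1=53/270 ∈ [3/19, 7/19) → index 1
j=2: u_2=83/270 ∈ [3/19, 7/19) → index 1
j=3: u_3=113/270 ∈ [7/19, 21/38) → index 2
j=4: u_4=143/270 ∈ [7/19, 21/38) → index 2
j=5: u_5=173/270 ∈ [12/19, 16/19) → index 5
j=6: u_6=203/270 ∈ [12/19, 16/19) → index 5
j=7: u_7=233/270 ∈ [16/19, 1) → index 6
j=8: u_8=263/270 ∈ [16/19, 1) → index 6

0 1 1 2 2 5 5 6 6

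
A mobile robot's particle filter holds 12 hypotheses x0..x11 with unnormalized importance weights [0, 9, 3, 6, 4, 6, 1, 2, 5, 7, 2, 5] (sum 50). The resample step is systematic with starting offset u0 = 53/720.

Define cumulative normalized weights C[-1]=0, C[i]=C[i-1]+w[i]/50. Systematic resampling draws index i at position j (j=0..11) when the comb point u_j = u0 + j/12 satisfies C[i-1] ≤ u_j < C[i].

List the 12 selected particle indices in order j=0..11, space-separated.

1 1 3 3 4 5 6 8 9 9 11 11

C = [0, 9/50, 6/25, 9/25, 11/25, 14/25, 29/50, 31/50, 18/25, 43/50, 9/10, 1]
j=0: u_0=53/720 ∈ [0, 9/50) → index 1
j=1: u_1=113/720 ∈ [0, 9/50) → index 1
j=2: u_2=173/720 ∈ [6/25, 9/25) → index 3
j=3: u_3=233/720 ∈ [6/25, 9/25) → index 3
j=4: u_4=293/720 ∈ [9/25, 11/25) → index 4
j=5: u_5=353/720 ∈ [11/25, 14/25) → index 5
j=6: u_6=413/720 ∈ [14/25, 29/50) → index 6
j=7: u_7=473/720 ∈ [31/50, 18/25) → index 8
j=8: u_8=533/720 ∈ [18/25, 43/50) → index 9
j=9: u_9=593/720 ∈ [18/25, 43/50) → index 9
j=10: u_10=653/720 ∈ [9/10, 1) → index 11
j=11: u_11=713/720 ∈ [9/10, 1) → index 11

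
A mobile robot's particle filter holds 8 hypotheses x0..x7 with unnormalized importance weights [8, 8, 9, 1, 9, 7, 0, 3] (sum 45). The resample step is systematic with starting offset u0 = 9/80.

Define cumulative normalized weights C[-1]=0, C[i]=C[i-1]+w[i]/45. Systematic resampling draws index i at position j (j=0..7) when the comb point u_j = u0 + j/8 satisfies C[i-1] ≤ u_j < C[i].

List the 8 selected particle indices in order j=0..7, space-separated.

C = [8/45, 16/45, 5/9, 26/45, 7/9, 14/15, 14/15, 1]
j=0: u_0=9/80 ∈ [0, 8/45) → index 0
j=1: u_1=19/80 ∈ [8/45, 16/45) → index 1
j=2: u_2=29/80 ∈ [16/45, 5/9) → index 2
j=3: u_3=39/80 ∈ [16/45, 5/9) → index 2
j=4: u_4=49/80 ∈ [26/45, 7/9) → index 4
j=5: u_5=59/80 ∈ [26/45, 7/9) → index 4
j=6: u_6=69/80 ∈ [7/9, 14/15) → index 5
j=7: u_7=79/80 ∈ [14/15, 1) → index 7

0 1 2 2 4 4 5 7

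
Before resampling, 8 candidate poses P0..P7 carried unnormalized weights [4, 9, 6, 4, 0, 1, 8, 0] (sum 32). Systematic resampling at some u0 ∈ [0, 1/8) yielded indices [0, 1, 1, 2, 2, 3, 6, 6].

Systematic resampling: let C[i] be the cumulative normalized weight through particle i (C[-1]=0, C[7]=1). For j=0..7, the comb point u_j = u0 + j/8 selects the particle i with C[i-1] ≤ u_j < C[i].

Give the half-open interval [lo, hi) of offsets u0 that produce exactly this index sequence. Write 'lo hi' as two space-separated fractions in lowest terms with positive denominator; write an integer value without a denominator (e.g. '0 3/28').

1/32 3/32

C = [1/8, 13/32, 19/32, 23/32, 23/32, 3/4, 1, 1]
j=0 picked index 0: u0 ∈ [0, 1/8)
j=1 picked index 1: u0 ∈ [0, 9/32)
j=2 picked index 1: u0 ∈ [-1/8, 5/32)
j=3 picked index 2: u0 ∈ [1/32, 7/32)
j=4 picked index 2: u0 ∈ [-3/32, 3/32)
j=5 picked index 3: u0 ∈ [-1/32, 3/32)
j=6 picked index 6: u0 ∈ [0, 1/4)
j=7 picked index 6: u0 ∈ [-1/8, 1/8)
intersection: [1/32, 3/32)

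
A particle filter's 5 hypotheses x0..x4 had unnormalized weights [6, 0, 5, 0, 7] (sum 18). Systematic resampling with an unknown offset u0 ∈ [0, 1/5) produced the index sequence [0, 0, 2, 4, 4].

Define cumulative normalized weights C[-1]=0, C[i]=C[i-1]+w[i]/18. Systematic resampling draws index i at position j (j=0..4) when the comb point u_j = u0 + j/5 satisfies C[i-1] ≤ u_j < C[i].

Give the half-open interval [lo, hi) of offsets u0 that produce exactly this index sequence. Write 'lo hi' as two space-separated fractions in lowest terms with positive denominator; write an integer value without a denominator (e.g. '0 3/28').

1/90 2/15

C = [1/3, 1/3, 11/18, 11/18, 1]
j=0 picked index 0: u0 ∈ [0, 1/3)
j=1 picked index 0: u0 ∈ [-1/5, 2/15)
j=2 picked index 2: u0 ∈ [-1/15, 19/90)
j=3 picked index 4: u0 ∈ [1/90, 2/5)
j=4 picked index 4: u0 ∈ [-17/90, 1/5)
intersection: [1/90, 2/15)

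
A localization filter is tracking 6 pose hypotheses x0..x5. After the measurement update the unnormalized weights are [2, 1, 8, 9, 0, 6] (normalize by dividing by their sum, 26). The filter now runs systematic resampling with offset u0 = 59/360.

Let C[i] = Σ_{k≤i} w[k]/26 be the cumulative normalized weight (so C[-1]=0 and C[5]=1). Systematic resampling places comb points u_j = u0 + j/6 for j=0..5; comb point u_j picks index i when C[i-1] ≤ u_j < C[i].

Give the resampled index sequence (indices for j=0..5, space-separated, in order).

2 2 3 3 5 5

C = [1/13, 3/26, 11/26, 10/13, 10/13, 1]
j=0: u_0=59/360 ∈ [3/26, 11/26) → index 2
j=1: u_1=119/360 ∈ [3/26, 11/26) → index 2
j=2: u_2=179/360 ∈ [11/26, 10/13) → index 3
j=3: u_3=239/360 ∈ [11/26, 10/13) → index 3
j=4: u_4=299/360 ∈ [10/13, 1) → index 5
j=5: u_5=359/360 ∈ [10/13, 1) → index 5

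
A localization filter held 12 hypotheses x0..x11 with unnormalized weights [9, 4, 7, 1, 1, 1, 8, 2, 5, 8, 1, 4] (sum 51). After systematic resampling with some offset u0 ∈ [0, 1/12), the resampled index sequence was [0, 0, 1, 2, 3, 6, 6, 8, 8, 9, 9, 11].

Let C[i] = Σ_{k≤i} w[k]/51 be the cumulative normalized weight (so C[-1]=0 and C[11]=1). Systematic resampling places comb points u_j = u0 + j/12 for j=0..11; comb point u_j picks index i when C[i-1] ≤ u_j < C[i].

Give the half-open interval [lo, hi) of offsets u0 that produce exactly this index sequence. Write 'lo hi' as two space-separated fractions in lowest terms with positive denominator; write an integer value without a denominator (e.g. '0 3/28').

C = [3/17, 13/51, 20/51, 7/17, 22/51, 23/51, 31/51, 11/17, 38/51, 46/51, 47/51, 1]
j=0 picked index 0: u0 ∈ [0, 3/17)
j=1 picked index 0: u0 ∈ [-1/12, 19/204)
j=2 picked index 1: u0 ∈ [1/102, 3/34)
j=3 picked index 2: u0 ∈ [1/204, 29/204)
j=4 picked index 3: u0 ∈ [1/17, 4/51)
j=5 picked index 6: u0 ∈ [7/204, 13/68)
j=6 picked index 6: u0 ∈ [-5/102, 11/102)
j=7 picked index 8: u0 ∈ [13/204, 11/68)
j=8 picked index 8: u0 ∈ [-1/51, 4/51)
j=9 picked index 9: u0 ∈ [-1/204, 31/204)
j=10 picked index 9: u0 ∈ [-3/34, 7/102)
j=11 picked index 11: u0 ∈ [1/204, 1/12)
intersection: [13/204, 7/102)

13/204 7/102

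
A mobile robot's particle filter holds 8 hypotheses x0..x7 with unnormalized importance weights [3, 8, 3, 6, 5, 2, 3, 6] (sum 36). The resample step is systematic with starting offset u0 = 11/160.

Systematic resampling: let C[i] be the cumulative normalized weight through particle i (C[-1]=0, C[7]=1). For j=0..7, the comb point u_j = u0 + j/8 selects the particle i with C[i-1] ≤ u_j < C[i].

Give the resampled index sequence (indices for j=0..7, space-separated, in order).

0 1 2 3 4 4 6 7

C = [1/12, 11/36, 7/18, 5/9, 25/36, 3/4, 5/6, 1]
j=0: u_0=11/160 ∈ [0, 1/12) → index 0
j=1: u_1=31/160 ∈ [1/12, 11/36) → index 1
j=2: u_2=51/160 ∈ [11/36, 7/18) → index 2
j=3: u_3=71/160 ∈ [7/18, 5/9) → index 3
j=4: u_4=91/160 ∈ [5/9, 25/36) → index 4
j=5: u_5=111/160 ∈ [5/9, 25/36) → index 4
j=6: u_6=131/160 ∈ [3/4, 5/6) → index 6
j=7: u_7=151/160 ∈ [5/6, 1) → index 7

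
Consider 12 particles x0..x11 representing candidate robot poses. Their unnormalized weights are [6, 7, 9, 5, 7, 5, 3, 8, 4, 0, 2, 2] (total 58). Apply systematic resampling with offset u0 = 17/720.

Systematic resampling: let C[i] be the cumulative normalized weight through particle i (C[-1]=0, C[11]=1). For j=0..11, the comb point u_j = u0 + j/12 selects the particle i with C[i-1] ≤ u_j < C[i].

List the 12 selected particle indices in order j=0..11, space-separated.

0 1 1 2 2 3 4 5 6 7 7 10

C = [3/29, 13/58, 11/29, 27/58, 17/29, 39/58, 21/29, 25/29, 27/29, 27/29, 28/29, 1]
j=0: u_0=17/720 ∈ [0, 3/29) → index 0
j=1: u_1=77/720 ∈ [3/29, 13/58) → index 1
j=2: u_2=137/720 ∈ [3/29, 13/58) → index 1
j=3: u_3=197/720 ∈ [13/58, 11/29) → index 2
j=4: u_4=257/720 ∈ [13/58, 11/29) → index 2
j=5: u_5=317/720 ∈ [11/29, 27/58) → index 3
j=6: u_6=377/720 ∈ [27/58, 17/29) → index 4
j=7: u_7=437/720 ∈ [17/29, 39/58) → index 5
j=8: u_8=497/720 ∈ [39/58, 21/29) → index 6
j=9: u_9=557/720 ∈ [21/29, 25/29) → index 7
j=10: u_10=617/720 ∈ [21/29, 25/29) → index 7
j=11: u_11=677/720 ∈ [27/29, 28/29) → index 10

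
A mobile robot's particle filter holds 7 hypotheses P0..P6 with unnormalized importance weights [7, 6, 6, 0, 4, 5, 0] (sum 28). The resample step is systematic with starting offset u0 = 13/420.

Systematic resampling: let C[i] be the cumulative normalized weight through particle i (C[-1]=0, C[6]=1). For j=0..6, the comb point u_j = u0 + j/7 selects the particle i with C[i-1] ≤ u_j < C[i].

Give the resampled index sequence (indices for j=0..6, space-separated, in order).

C = [1/4, 13/28, 19/28, 19/28, 23/28, 1, 1]
j=0: u_0=13/420 ∈ [0, 1/4) → index 0
j=1: u_1=73/420 ∈ [0, 1/4) → index 0
j=2: u_2=19/60 ∈ [1/4, 13/28) → index 1
j=3: u_3=193/420 ∈ [1/4, 13/28) → index 1
j=4: u_4=253/420 ∈ [13/28, 19/28) → index 2
j=5: u_5=313/420 ∈ [19/28, 23/28) → index 4
j=6: u_6=373/420 ∈ [23/28, 1) → index 5

0 0 1 1 2 4 5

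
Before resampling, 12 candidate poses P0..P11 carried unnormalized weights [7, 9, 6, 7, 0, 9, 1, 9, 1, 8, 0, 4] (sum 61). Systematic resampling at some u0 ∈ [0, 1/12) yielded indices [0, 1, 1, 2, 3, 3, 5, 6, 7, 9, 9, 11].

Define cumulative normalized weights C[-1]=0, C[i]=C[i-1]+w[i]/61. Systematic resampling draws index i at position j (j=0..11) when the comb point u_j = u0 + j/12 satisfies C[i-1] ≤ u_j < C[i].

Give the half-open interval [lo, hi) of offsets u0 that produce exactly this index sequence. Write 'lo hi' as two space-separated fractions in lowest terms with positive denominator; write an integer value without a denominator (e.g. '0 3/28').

C = [7/61, 16/61, 22/61, 29/61, 29/61, 38/61, 39/61, 48/61, 49/61, 57/61, 57/61, 1]
j=0 picked index 0: u0 ∈ [0, 7/61)
j=1 picked index 1: u0 ∈ [23/732, 131/732)
j=2 picked index 1: u0 ∈ [-19/366, 35/366)
j=3 picked index 2: u0 ∈ [3/244, 27/244)
j=4 picked index 3: u0 ∈ [5/183, 26/183)
j=5 picked index 3: u0 ∈ [-41/732, 43/732)
j=6 picked index 5: u0 ∈ [-3/122, 15/122)
j=7 picked index 6: u0 ∈ [29/732, 41/732)
j=8 picked index 7: u0 ∈ [-5/183, 22/183)
j=9 picked index 9: u0 ∈ [13/244, 45/244)
j=10 picked index 9: u0 ∈ [-11/366, 37/366)
j=11 picked index 11: u0 ∈ [13/732, 1/12)
intersection: [13/244, 41/732)

13/244 41/732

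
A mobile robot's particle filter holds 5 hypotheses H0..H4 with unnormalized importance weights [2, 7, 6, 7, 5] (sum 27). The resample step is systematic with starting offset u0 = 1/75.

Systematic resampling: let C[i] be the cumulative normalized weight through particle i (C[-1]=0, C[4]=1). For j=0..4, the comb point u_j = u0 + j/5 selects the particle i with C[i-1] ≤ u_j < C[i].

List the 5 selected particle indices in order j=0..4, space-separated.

C = [2/27, 1/3, 5/9, 22/27, 1]
j=0: u_0=1/75 ∈ [0, 2/27) → index 0
j=1: u_1=16/75 ∈ [2/27, 1/3) → index 1
j=2: u_2=31/75 ∈ [1/3, 5/9) → index 2
j=3: u_3=46/75 ∈ [5/9, 22/27) → index 3
j=4: u_4=61/75 ∈ [5/9, 22/27) → index 3

0 1 2 3 3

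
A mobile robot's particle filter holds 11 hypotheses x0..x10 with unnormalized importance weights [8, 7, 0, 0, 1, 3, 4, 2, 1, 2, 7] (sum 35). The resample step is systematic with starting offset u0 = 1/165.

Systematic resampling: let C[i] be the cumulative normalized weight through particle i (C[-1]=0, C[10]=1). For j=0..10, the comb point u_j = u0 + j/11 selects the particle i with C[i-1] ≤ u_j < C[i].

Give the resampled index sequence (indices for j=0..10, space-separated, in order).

0 0 0 1 1 5 6 6 8 10 10

C = [8/35, 3/7, 3/7, 3/7, 16/35, 19/35, 23/35, 5/7, 26/35, 4/5, 1]
j=0: u_0=1/165 ∈ [0, 8/35) → index 0
j=1: u_1=16/165 ∈ [0, 8/35) → index 0
j=2: u_2=31/165 ∈ [0, 8/35) → index 0
j=3: u_3=46/165 ∈ [8/35, 3/7) → index 1
j=4: u_4=61/165 ∈ [8/35, 3/7) → index 1
j=5: u_5=76/165 ∈ [16/35, 19/35) → index 5
j=6: u_6=91/165 ∈ [19/35, 23/35) → index 6
j=7: u_7=106/165 ∈ [19/35, 23/35) → index 6
j=8: u_8=11/15 ∈ [5/7, 26/35) → index 8
j=9: u_9=136/165 ∈ [4/5, 1) → index 10
j=10: u_10=151/165 ∈ [4/5, 1) → index 10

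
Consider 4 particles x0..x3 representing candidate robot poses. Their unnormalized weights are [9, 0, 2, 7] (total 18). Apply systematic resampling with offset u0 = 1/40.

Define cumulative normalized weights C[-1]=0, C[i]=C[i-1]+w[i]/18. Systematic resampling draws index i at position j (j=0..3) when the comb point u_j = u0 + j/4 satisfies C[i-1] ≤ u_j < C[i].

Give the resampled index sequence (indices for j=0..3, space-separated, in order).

0 0 2 3

C = [1/2, 1/2, 11/18, 1]
j=0: u_0=1/40 ∈ [0, 1/2) → index 0
j=1: u_1=11/40 ∈ [0, 1/2) → index 0
j=2: u_2=21/40 ∈ [1/2, 11/18) → index 2
j=3: u_3=31/40 ∈ [11/18, 1) → index 3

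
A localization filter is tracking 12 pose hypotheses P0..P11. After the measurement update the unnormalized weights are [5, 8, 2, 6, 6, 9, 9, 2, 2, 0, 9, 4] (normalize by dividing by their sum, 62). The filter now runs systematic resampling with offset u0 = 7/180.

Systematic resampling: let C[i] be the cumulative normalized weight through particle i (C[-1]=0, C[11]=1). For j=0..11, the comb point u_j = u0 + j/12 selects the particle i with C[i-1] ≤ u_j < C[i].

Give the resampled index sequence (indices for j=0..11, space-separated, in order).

C = [5/62, 13/62, 15/62, 21/62, 27/62, 18/31, 45/62, 47/62, 49/62, 49/62, 29/31, 1]
j=0: u_0=7/180 ∈ [0, 5/62) → index 0
j=1: u_1=11/90 ∈ [5/62, 13/62) → index 1
j=2: u_2=37/180 ∈ [5/62, 13/62) → index 1
j=3: u_3=13/45 ∈ [15/62, 21/62) → index 3
j=4: u_4=67/180 ∈ [21/62, 27/62) → index 4
j=5: u_5=41/90 ∈ [27/62, 18/31) → index 5
j=6: u_6=97/180 ∈ [27/62, 18/31) → index 5
j=7: u_7=28/45 ∈ [18/31, 45/62) → index 6
j=8: u_8=127/180 ∈ [18/31, 45/62) → index 6
j=9: u_9=71/90 ∈ [47/62, 49/62) → index 8
j=10: u_10=157/180 ∈ [49/62, 29/31) → index 10
j=11: u_11=43/45 ∈ [29/31, 1) → index 11

0 1 1 3 4 5 5 6 6 8 10 11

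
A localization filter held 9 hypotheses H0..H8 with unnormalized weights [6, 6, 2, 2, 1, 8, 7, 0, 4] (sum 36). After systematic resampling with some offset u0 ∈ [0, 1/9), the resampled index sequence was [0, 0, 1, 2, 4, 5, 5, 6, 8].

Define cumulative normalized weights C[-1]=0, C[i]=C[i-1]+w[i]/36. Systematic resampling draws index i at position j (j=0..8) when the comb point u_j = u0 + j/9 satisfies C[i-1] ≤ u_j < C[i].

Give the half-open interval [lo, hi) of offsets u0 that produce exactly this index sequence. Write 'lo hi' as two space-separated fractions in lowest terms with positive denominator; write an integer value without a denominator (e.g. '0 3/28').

C = [1/6, 1/3, 7/18, 4/9, 17/36, 25/36, 8/9, 8/9, 1]
j=0 picked index 0: u0 ∈ [0, 1/6)
j=1 picked index 0: u0 ∈ [-1/9, 1/18)
j=2 picked index 1: u0 ∈ [-1/18, 1/9)
j=3 picked index 2: u0 ∈ [0, 1/18)
j=4 picked index 4: u0 ∈ [0, 1/36)
j=5 picked index 5: u0 ∈ [-1/12, 5/36)
j=6 picked index 5: u0 ∈ [-7/36, 1/36)
j=7 picked index 6: u0 ∈ [-1/12, 1/9)
j=8 picked index 8: u0 ∈ [0, 1/9)
intersection: [0, 1/36)

0 1/36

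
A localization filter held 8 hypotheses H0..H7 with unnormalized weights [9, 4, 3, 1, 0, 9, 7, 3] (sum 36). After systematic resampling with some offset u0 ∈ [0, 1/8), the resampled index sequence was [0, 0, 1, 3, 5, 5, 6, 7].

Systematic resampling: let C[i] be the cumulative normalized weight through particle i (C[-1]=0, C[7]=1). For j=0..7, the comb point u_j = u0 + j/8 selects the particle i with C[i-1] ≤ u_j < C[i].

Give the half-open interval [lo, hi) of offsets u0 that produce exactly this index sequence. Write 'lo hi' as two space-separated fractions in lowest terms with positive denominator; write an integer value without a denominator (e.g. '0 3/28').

5/72 7/72

C = [1/4, 13/36, 4/9, 17/36, 17/36, 13/18, 11/12, 1]
j=0 picked index 0: u0 ∈ [0, 1/4)
j=1 picked index 0: u0 ∈ [-1/8, 1/8)
j=2 picked index 1: u0 ∈ [0, 1/9)
j=3 picked index 3: u0 ∈ [5/72, 7/72)
j=4 picked index 5: u0 ∈ [-1/36, 2/9)
j=5 picked index 5: u0 ∈ [-11/72, 7/72)
j=6 picked index 6: u0 ∈ [-1/36, 1/6)
j=7 picked index 7: u0 ∈ [1/24, 1/8)
intersection: [5/72, 7/72)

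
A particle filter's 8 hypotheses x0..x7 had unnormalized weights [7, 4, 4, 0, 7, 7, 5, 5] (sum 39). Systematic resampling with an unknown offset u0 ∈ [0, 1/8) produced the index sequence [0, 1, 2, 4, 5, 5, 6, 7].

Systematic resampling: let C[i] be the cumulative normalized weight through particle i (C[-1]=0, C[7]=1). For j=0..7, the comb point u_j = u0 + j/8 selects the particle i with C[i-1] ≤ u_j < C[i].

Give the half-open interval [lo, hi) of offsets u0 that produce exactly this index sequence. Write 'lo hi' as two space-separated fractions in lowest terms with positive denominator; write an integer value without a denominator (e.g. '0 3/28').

C = [7/39, 11/39, 5/13, 5/13, 22/39, 29/39, 34/39, 1]
j=0 picked index 0: u0 ∈ [0, 7/39)
j=1 picked index 1: u0 ∈ [17/312, 49/312)
j=2 picked index 2: u0 ∈ [5/156, 7/52)
j=3 picked index 4: u0 ∈ [1/104, 59/312)
j=4 picked index 5: u0 ∈ [5/78, 19/78)
j=5 picked index 5: u0 ∈ [-19/312, 37/312)
j=6 picked index 6: u0 ∈ [-1/156, 19/156)
j=7 picked index 7: u0 ∈ [-1/312, 1/8)
intersection: [5/78, 37/312)

5/78 37/312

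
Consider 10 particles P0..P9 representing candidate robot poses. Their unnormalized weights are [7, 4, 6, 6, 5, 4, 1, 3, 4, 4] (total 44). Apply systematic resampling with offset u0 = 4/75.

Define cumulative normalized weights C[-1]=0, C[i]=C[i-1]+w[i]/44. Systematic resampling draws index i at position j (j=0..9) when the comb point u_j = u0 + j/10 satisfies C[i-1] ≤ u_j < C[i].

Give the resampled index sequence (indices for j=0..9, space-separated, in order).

0 0 2 2 3 4 5 7 8 9

C = [7/44, 1/4, 17/44, 23/44, 7/11, 8/11, 3/4, 9/11, 10/11, 1]
j=0: u_0=4/75 ∈ [0, 7/44) → index 0
j=1: u_1=23/150 ∈ [0, 7/44) → index 0
j=2: u_2=19/75 ∈ [1/4, 17/44) → index 2
j=3: u_3=53/150 ∈ [1/4, 17/44) → index 2
j=4: u_4=34/75 ∈ [17/44, 23/44) → index 3
j=5: u_5=83/150 ∈ [23/44, 7/11) → index 4
j=6: u_6=49/75 ∈ [7/11, 8/11) → index 5
j=7: u_7=113/150 ∈ [3/4, 9/11) → index 7
j=8: u_8=64/75 ∈ [9/11, 10/11) → index 8
j=9: u_9=143/150 ∈ [10/11, 1) → index 9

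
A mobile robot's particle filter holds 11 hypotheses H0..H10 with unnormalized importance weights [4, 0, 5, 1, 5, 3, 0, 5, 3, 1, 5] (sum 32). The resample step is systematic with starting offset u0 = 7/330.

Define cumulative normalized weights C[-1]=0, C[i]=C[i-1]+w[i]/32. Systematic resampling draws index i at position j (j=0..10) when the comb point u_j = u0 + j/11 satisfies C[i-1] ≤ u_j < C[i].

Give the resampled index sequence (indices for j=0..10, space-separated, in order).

C = [1/8, 1/8, 9/32, 5/16, 15/32, 9/16, 9/16, 23/32, 13/16, 27/32, 1]
j=0: u_0=7/330 ∈ [0, 1/8) → index 0
j=1: u_1=37/330 ∈ [0, 1/8) → index 0
j=2: u_2=67/330 ∈ [1/8, 9/32) → index 2
j=3: u_3=97/330 ∈ [9/32, 5/16) → index 3
j=4: u_4=127/330 ∈ [5/16, 15/32) → index 4
j=5: u_5=157/330 ∈ [15/32, 9/16) → index 5
j=6: u_6=17/30 ∈ [9/16, 23/32) → index 7
j=7: u_7=217/330 ∈ [9/16, 23/32) → index 7
j=8: u_8=247/330 ∈ [23/32, 13/16) → index 8
j=9: u_9=277/330 ∈ [13/16, 27/32) → index 9
j=10: u_10=307/330 ∈ [27/32, 1) → index 10

0 0 2 3 4 5 7 7 8 9 10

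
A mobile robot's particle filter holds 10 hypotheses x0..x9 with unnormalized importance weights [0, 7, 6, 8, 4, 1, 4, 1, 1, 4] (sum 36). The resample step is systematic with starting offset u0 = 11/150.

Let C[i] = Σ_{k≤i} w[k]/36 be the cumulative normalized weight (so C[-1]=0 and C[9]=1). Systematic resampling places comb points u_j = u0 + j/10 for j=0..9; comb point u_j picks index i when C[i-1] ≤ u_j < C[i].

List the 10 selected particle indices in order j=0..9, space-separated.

1 1 2 3 3 3 4 6 8 9

C = [0, 7/36, 13/36, 7/12, 25/36, 13/18, 5/6, 31/36, 8/9, 1]
j=0: u_0=11/150 ∈ [0, 7/36) → index 1
j=1: u_1=13/75 ∈ [0, 7/36) → index 1
j=2: u_2=41/150 ∈ [7/36, 13/36) → index 2
j=3: u_3=28/75 ∈ [13/36, 7/12) → index 3
j=4: u_4=71/150 ∈ [13/36, 7/12) → index 3
j=5: u_5=43/75 ∈ [13/36, 7/12) → index 3
j=6: u_6=101/150 ∈ [7/12, 25/36) → index 4
j=7: u_7=58/75 ∈ [13/18, 5/6) → index 6
j=8: u_8=131/150 ∈ [31/36, 8/9) → index 8
j=9: u_9=73/75 ∈ [8/9, 1) → index 9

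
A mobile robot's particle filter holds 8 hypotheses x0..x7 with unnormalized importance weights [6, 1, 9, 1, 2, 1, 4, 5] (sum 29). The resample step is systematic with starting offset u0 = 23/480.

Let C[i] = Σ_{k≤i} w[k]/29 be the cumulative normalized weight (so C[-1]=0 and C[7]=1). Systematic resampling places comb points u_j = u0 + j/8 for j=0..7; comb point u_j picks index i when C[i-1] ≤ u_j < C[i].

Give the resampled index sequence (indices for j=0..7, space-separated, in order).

0 0 2 2 2 5 6 7

C = [6/29, 7/29, 16/29, 17/29, 19/29, 20/29, 24/29, 1]
j=0: u_0=23/480 ∈ [0, 6/29) → index 0
j=1: u_1=83/480 ∈ [0, 6/29) → index 0
j=2: u_2=143/480 ∈ [7/29, 16/29) → index 2
j=3: u_3=203/480 ∈ [7/29, 16/29) → index 2
j=4: u_4=263/480 ∈ [7/29, 16/29) → index 2
j=5: u_5=323/480 ∈ [19/29, 20/29) → index 5
j=6: u_6=383/480 ∈ [20/29, 24/29) → index 6
j=7: u_7=443/480 ∈ [24/29, 1) → index 7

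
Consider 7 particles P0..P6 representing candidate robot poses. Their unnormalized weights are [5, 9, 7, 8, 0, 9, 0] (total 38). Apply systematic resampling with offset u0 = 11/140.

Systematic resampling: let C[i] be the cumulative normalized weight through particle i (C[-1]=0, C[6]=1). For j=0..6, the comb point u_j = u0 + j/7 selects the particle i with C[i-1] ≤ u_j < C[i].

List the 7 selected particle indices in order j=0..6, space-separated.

C = [5/38, 7/19, 21/38, 29/38, 29/38, 1, 1]
j=0: u_0=11/140 ∈ [0, 5/38) → index 0
j=1: u_1=31/140 ∈ [5/38, 7/19) → index 1
j=2: u_2=51/140 ∈ [5/38, 7/19) → index 1
j=3: u_3=71/140 ∈ [7/19, 21/38) → index 2
j=4: u_4=13/20 ∈ [21/38, 29/38) → index 3
j=5: u_5=111/140 ∈ [29/38, 1) → index 5
j=6: u_6=131/140 ∈ [29/38, 1) → index 5

0 1 1 2 3 5 5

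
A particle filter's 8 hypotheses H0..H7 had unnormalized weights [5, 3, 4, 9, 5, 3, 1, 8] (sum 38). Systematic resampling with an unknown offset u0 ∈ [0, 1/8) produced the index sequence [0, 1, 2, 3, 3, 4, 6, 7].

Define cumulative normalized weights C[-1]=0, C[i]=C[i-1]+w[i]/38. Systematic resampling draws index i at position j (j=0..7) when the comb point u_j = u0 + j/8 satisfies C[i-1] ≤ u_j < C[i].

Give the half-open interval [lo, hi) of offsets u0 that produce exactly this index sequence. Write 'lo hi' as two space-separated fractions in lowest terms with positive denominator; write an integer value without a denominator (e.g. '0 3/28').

1/76 3/76

C = [5/38, 4/19, 6/19, 21/38, 13/19, 29/38, 15/19, 1]
j=0 picked index 0: u0 ∈ [0, 5/38)
j=1 picked index 1: u0 ∈ [1/152, 13/152)
j=2 picked index 2: u0 ∈ [-3/76, 5/76)
j=3 picked index 3: u0 ∈ [-9/152, 27/152)
j=4 picked index 3: u0 ∈ [-7/38, 1/19)
j=5 picked index 4: u0 ∈ [-11/152, 9/152)
j=6 picked index 6: u0 ∈ [1/76, 3/76)
j=7 picked index 7: u0 ∈ [-13/152, 1/8)
intersection: [1/76, 3/76)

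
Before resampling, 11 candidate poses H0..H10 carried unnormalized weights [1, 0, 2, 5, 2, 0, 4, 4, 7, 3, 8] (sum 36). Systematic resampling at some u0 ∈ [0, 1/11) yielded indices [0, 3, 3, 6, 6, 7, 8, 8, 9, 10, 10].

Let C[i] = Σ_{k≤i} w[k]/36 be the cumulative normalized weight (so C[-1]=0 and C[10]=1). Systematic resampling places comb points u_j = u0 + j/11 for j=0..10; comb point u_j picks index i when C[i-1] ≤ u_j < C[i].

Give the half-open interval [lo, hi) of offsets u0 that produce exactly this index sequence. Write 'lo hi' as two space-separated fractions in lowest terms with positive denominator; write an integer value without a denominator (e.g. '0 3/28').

1/198 5/198

C = [1/36, 1/36, 1/12, 2/9, 5/18, 5/18, 7/18, 1/2, 25/36, 7/9, 1]
j=0 picked index 0: u0 ∈ [0, 1/36)
j=1 picked index 3: u0 ∈ [-1/132, 13/99)
j=2 picked index 3: u0 ∈ [-13/132, 4/99)
j=3 picked index 6: u0 ∈ [1/198, 23/198)
j=4 picked index 6: u0 ∈ [-17/198, 5/198)
j=5 picked index 7: u0 ∈ [-13/198, 1/22)
j=6 picked index 8: u0 ∈ [-1/22, 59/396)
j=7 picked index 8: u0 ∈ [-3/22, 23/396)
j=8 picked index 9: u0 ∈ [-13/396, 5/99)
j=9 picked index 10: u0 ∈ [-4/99, 2/11)
j=10 picked index 10: u0 ∈ [-13/99, 1/11)
intersection: [1/198, 5/198)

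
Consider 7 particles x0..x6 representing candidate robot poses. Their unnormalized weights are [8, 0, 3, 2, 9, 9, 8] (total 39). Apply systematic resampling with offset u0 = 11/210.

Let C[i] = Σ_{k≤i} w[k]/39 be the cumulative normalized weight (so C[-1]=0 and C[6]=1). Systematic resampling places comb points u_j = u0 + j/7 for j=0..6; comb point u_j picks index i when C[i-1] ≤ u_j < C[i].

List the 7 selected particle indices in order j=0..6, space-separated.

0 0 4 4 5 5 6

C = [8/39, 8/39, 11/39, 1/3, 22/39, 31/39, 1]
j=0: u_0=11/210 ∈ [0, 8/39) → index 0
j=1: u_1=41/210 ∈ [0, 8/39) → index 0
j=2: u_2=71/210 ∈ [1/3, 22/39) → index 4
j=3: u_3=101/210 ∈ [1/3, 22/39) → index 4
j=4: u_4=131/210 ∈ [22/39, 31/39) → index 5
j=5: u_5=23/30 ∈ [22/39, 31/39) → index 5
j=6: u_6=191/210 ∈ [31/39, 1) → index 6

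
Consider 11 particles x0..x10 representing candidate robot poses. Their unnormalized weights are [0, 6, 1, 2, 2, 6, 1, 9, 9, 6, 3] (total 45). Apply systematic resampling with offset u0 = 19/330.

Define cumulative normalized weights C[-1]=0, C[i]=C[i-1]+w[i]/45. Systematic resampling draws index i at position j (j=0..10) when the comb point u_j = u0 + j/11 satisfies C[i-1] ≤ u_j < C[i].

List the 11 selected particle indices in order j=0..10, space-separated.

1 2 4 5 7 7 8 8 8 9 10

C = [0, 2/15, 7/45, 1/5, 11/45, 17/45, 2/5, 3/5, 4/5, 14/15, 1]
j=0: u_0=19/330 ∈ [0, 2/15) → index 1
j=1: u_1=49/330 ∈ [2/15, 7/45) → index 2
j=2: u_2=79/330 ∈ [1/5, 11/45) → index 4
j=3: u_3=109/330 ∈ [11/45, 17/45) → index 5
j=4: u_4=139/330 ∈ [2/5, 3/5) → index 7
j=5: u_5=169/330 ∈ [2/5, 3/5) → index 7
j=6: u_6=199/330 ∈ [3/5, 4/5) → index 8
j=7: u_7=229/330 ∈ [3/5, 4/5) → index 8
j=8: u_8=259/330 ∈ [3/5, 4/5) → index 8
j=9: u_9=289/330 ∈ [4/5, 14/15) → index 9
j=10: u_10=29/30 ∈ [14/15, 1) → index 10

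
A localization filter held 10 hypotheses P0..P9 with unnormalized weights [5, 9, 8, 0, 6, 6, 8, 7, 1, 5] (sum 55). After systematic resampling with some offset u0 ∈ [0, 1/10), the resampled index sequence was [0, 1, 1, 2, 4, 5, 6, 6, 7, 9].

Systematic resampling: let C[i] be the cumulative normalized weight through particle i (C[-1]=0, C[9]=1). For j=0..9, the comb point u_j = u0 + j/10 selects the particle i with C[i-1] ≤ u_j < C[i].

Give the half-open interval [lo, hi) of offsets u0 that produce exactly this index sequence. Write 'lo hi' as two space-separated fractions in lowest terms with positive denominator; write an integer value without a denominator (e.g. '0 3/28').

C = [1/11, 14/55, 2/5, 2/5, 28/55, 34/55, 42/55, 49/55, 10/11, 1]
j=0 picked index 0: u0 ∈ [0, 1/11)
j=1 picked index 1: u0 ∈ [-1/110, 17/110)
j=2 picked index 1: u0 ∈ [-6/55, 3/55)
j=3 picked index 2: u0 ∈ [-1/22, 1/10)
j=4 picked index 4: u0 ∈ [0, 6/55)
j=5 picked index 5: u0 ∈ [1/110, 13/110)
j=6 picked index 6: u0 ∈ [1/55, 9/55)
j=7 picked index 6: u0 ∈ [-9/110, 7/110)
j=8 picked index 7: u0 ∈ [-2/55, 1/11)
j=9 picked index 9: u0 ∈ [1/110, 1/10)
intersection: [1/55, 3/55)

1/55 3/55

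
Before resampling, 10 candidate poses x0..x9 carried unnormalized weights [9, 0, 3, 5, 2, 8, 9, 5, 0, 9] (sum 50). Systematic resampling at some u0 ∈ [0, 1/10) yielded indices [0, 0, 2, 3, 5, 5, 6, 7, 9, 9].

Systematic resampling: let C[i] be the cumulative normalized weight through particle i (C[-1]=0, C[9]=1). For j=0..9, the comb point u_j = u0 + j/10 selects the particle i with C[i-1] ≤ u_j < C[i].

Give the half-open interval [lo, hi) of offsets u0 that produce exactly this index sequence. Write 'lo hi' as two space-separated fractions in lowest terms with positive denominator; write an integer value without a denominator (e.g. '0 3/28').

1/50 1/25

C = [9/50, 9/50, 6/25, 17/50, 19/50, 27/50, 18/25, 41/50, 41/50, 1]
j=0 picked index 0: u0 ∈ [0, 9/50)
j=1 picked index 0: u0 ∈ [-1/10, 2/25)
j=2 picked index 2: u0 ∈ [-1/50, 1/25)
j=3 picked index 3: u0 ∈ [-3/50, 1/25)
j=4 picked index 5: u0 ∈ [-1/50, 7/50)
j=5 picked index 5: u0 ∈ [-3/25, 1/25)
j=6 picked index 6: u0 ∈ [-3/50, 3/25)
j=7 picked index 7: u0 ∈ [1/50, 3/25)
j=8 picked index 9: u0 ∈ [1/50, 1/5)
j=9 picked index 9: u0 ∈ [-2/25, 1/10)
intersection: [1/50, 1/25)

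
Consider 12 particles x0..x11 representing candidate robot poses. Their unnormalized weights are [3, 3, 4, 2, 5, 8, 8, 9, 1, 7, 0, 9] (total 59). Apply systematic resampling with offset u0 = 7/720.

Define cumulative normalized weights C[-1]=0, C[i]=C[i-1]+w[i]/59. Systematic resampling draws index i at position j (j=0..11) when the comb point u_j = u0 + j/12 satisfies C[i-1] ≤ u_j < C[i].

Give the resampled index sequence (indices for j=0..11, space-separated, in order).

0 1 3 4 5 6 6 7 7 9 9 11

C = [3/59, 6/59, 10/59, 12/59, 17/59, 25/59, 33/59, 42/59, 43/59, 50/59, 50/59, 1]
j=0: u_0=7/720 ∈ [0, 3/59) → index 0
j=1: u_1=67/720 ∈ [3/59, 6/59) → index 1
j=2: u_2=127/720 ∈ [10/59, 12/59) → index 3
j=3: u_3=187/720 ∈ [12/59, 17/59) → index 4
j=4: u_4=247/720 ∈ [17/59, 25/59) → index 5
j=5: u_5=307/720 ∈ [25/59, 33/59) → index 6
j=6: u_6=367/720 ∈ [25/59, 33/59) → index 6
j=7: u_7=427/720 ∈ [33/59, 42/59) → index 7
j=8: u_8=487/720 ∈ [33/59, 42/59) → index 7
j=9: u_9=547/720 ∈ [43/59, 50/59) → index 9
j=10: u_10=607/720 ∈ [43/59, 50/59) → index 9
j=11: u_11=667/720 ∈ [50/59, 1) → index 11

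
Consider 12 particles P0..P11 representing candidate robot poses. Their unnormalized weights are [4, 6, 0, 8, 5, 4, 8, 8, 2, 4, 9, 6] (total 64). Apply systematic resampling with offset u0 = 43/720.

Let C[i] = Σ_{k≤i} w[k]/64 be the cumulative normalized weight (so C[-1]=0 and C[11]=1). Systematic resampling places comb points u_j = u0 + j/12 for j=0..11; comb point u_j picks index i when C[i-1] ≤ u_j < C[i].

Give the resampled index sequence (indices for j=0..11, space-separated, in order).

C = [1/16, 5/32, 5/32, 9/32, 23/64, 27/64, 35/64, 43/64, 45/64, 49/64, 29/32, 1]
j=0: u_0=43/720 ∈ [0, 1/16) → index 0
j=1: u_1=103/720 ∈ [1/16, 5/32) → index 1
j=2: u_2=163/720 ∈ [5/32, 9/32) → index 3
j=3: u_3=223/720 ∈ [9/32, 23/64) → index 4
j=4: u_4=283/720 ∈ [23/64, 27/64) → index 5
j=5: u_5=343/720 ∈ [27/64, 35/64) → index 6
j=6: u_6=403/720 ∈ [35/64, 43/64) → index 7
j=7: u_7=463/720 ∈ [35/64, 43/64) → index 7
j=8: u_8=523/720 ∈ [45/64, 49/64) → index 9
j=9: u_9=583/720 ∈ [49/64, 29/32) → index 10
j=10: u_10=643/720 ∈ [49/64, 29/32) → index 10
j=11: u_11=703/720 ∈ [29/32, 1) → index 11

0 1 3 4 5 6 7 7 9 10 10 11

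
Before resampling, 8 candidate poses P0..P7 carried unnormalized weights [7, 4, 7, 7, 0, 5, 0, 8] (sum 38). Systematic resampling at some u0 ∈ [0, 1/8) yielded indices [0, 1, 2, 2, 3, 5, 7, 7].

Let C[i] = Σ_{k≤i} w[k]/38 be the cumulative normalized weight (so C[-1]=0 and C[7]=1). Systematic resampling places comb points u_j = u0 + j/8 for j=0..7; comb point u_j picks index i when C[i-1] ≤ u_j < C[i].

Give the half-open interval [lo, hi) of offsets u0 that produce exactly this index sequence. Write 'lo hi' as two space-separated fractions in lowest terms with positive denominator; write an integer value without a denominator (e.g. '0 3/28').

C = [7/38, 11/38, 9/19, 25/38, 25/38, 15/19, 15/19, 1]
j=0 picked index 0: u0 ∈ [0, 7/38)
j=1 picked index 1: u0 ∈ [9/152, 25/152)
j=2 picked index 2: u0 ∈ [3/76, 17/76)
j=3 picked index 2: u0 ∈ [-13/152, 15/152)
j=4 picked index 3: u0 ∈ [-1/38, 3/19)
j=5 picked index 5: u0 ∈ [5/152, 25/152)
j=6 picked index 7: u0 ∈ [3/76, 1/4)
j=7 picked index 7: u0 ∈ [-13/152, 1/8)
intersection: [9/152, 15/152)

9/152 15/152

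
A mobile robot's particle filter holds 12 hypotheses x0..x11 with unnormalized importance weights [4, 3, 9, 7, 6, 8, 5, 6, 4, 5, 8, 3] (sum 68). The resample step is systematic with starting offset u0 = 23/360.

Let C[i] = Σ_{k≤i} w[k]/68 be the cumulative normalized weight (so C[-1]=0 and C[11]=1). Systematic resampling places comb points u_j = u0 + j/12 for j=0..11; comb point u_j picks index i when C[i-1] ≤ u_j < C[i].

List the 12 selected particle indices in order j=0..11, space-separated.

1 2 2 3 4 5 6 7 8 9 10 11

C = [1/17, 7/68, 4/17, 23/68, 29/68, 37/68, 21/34, 12/17, 13/17, 57/68, 65/68, 1]
j=0: u_0=23/360 ∈ [1/17, 7/68) → index 1
j=1: u_1=53/360 ∈ [7/68, 4/17) → index 2
j=2: u_2=83/360 ∈ [7/68, 4/17) → index 2
j=3: u_3=113/360 ∈ [4/17, 23/68) → index 3
j=4: u_4=143/360 ∈ [23/68, 29/68) → index 4
j=5: u_5=173/360 ∈ [29/68, 37/68) → index 5
j=6: u_6=203/360 ∈ [37/68, 21/34) → index 6
j=7: u_7=233/360 ∈ [21/34, 12/17) → index 7
j=8: u_8=263/360 ∈ [12/17, 13/17) → index 8
j=9: u_9=293/360 ∈ [13/17, 57/68) → index 9
j=10: u_10=323/360 ∈ [57/68, 65/68) → index 10
j=11: u_11=353/360 ∈ [65/68, 1) → index 11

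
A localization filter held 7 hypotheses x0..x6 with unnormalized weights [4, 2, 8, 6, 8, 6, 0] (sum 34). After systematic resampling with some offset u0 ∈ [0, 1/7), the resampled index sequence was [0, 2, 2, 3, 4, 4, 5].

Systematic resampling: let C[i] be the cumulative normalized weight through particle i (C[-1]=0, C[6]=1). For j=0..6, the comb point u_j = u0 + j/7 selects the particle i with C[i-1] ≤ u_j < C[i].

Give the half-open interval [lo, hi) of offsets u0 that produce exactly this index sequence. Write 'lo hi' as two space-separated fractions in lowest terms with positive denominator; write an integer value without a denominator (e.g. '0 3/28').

C = [2/17, 3/17, 7/17, 10/17, 14/17, 1, 1]
j=0 picked index 0: u0 ∈ [0, 2/17)
j=1 picked index 2: u0 ∈ [4/119, 32/119)
j=2 picked index 2: u0 ∈ [-13/119, 15/119)
j=3 picked index 3: u0 ∈ [-2/119, 19/119)
j=4 picked index 4: u0 ∈ [2/119, 30/119)
j=5 picked index 4: u0 ∈ [-15/119, 13/119)
j=6 picked index 5: u0 ∈ [-4/119, 1/7)
intersection: [4/119, 13/119)

4/119 13/119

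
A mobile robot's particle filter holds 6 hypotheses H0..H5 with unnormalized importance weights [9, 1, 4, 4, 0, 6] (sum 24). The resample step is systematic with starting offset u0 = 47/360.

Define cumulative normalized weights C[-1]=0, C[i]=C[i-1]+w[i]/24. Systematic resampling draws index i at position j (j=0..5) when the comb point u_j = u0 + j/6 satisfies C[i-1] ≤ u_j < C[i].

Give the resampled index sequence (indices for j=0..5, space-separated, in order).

C = [3/8, 5/12, 7/12, 3/4, 3/4, 1]
j=0: u_0=47/360 ∈ [0, 3/8) → index 0
j=1: u_1=107/360 ∈ [0, 3/8) → index 0
j=2: u_2=167/360 ∈ [5/12, 7/12) → index 2
j=3: u_3=227/360 ∈ [7/12, 3/4) → index 3
j=4: u_4=287/360 ∈ [3/4, 1) → index 5
j=5: u_5=347/360 ∈ [3/4, 1) → index 5

0 0 2 3 5 5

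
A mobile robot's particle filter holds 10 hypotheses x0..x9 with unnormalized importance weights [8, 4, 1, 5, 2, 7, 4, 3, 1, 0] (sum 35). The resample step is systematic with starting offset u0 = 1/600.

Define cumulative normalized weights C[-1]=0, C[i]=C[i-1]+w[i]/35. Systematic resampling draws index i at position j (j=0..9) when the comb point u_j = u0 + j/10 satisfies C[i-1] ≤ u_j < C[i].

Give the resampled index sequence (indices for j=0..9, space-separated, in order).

C = [8/35, 12/35, 13/35, 18/35, 4/7, 27/35, 31/35, 34/35, 1, 1]
j=0: u_0=1/600 ∈ [0, 8/35) → index 0
j=1: u_1=61/600 ∈ [0, 8/35) → index 0
j=2: u_2=121/600 ∈ [0, 8/35) → index 0
j=3: u_3=181/600 ∈ [8/35, 12/35) → index 1
j=4: u_4=241/600 ∈ [13/35, 18/35) → index 3
j=5: u_5=301/600 ∈ [13/35, 18/35) → index 3
j=6: u_6=361/600 ∈ [4/7, 27/35) → index 5
j=7: u_7=421/600 ∈ [4/7, 27/35) → index 5
j=8: u_8=481/600 ∈ [27/35, 31/35) → index 6
j=9: u_9=541/600 ∈ [31/35, 34/35) → index 7

0 0 0 1 3 3 5 5 6 7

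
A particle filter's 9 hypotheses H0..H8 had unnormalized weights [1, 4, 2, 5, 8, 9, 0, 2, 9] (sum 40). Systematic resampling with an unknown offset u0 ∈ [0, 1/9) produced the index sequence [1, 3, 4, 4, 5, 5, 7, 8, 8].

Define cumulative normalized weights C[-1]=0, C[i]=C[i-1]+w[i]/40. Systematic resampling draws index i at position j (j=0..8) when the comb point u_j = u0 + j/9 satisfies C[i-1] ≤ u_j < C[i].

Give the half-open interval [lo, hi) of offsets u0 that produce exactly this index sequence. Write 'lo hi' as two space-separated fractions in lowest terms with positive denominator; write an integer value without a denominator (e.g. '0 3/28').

C = [1/40, 1/8, 7/40, 3/10, 1/2, 29/40, 29/40, 31/40, 1]
j=0 picked index 1: u0 ∈ [1/40, 1/8)
j=1 picked index 3: u0 ∈ [23/360, 17/90)
j=2 picked index 4: u0 ∈ [7/90, 5/18)
j=3 picked index 4: u0 ∈ [-1/30, 1/6)
j=4 picked index 5: u0 ∈ [1/18, 101/360)
j=5 picked index 5: u0 ∈ [-1/18, 61/360)
j=6 picked index 7: u0 ∈ [7/120, 13/120)
j=7 picked index 8: u0 ∈ [-1/360, 2/9)
j=8 picked index 8: u0 ∈ [-41/360, 1/9)
intersection: [7/90, 13/120)

7/90 13/120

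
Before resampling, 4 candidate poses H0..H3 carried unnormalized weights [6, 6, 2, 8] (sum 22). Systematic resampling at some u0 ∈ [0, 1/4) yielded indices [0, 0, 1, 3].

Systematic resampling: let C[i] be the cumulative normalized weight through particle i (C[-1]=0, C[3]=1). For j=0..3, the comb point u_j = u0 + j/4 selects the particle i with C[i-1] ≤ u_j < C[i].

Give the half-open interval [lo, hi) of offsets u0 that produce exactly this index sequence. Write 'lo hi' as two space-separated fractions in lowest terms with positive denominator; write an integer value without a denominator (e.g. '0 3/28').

C = [3/11, 6/11, 7/11, 1]
j=0 picked index 0: u0 ∈ [0, 3/11)
j=1 picked index 0: u0 ∈ [-1/4, 1/44)
j=2 picked index 1: u0 ∈ [-5/22, 1/22)
j=3 picked index 3: u0 ∈ [-5/44, 1/4)
intersection: [0, 1/44)

0 1/44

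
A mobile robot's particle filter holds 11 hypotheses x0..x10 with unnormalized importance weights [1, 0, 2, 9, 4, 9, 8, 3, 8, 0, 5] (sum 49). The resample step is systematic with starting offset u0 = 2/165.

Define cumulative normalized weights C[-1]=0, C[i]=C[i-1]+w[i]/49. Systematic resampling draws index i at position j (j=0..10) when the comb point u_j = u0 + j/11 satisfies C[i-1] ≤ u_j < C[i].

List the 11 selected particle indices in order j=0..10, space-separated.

C = [1/49, 1/49, 3/49, 12/49, 16/49, 25/49, 33/49, 36/49, 44/49, 44/49, 1]
j=0: u_0=2/165 ∈ [0, 1/49) → index 0
j=1: u_1=17/165 ∈ [3/49, 12/49) → index 3
j=2: u_2=32/165 ∈ [3/49, 12/49) → index 3
j=3: u_3=47/165 ∈ [12/49, 16/49) → index 4
j=4: u_4=62/165 ∈ [16/49, 25/49) → index 5
j=5: u_5=7/15 ∈ [16/49, 25/49) → index 5
j=6: u_6=92/165 ∈ [25/49, 33/49) → index 6
j=7: u_7=107/165 ∈ [25/49, 33/49) → index 6
j=8: u_8=122/165 ∈ [36/49, 44/49) → index 8
j=9: u_9=137/165 ∈ [36/49, 44/49) → index 8
j=10: u_10=152/165 ∈ [44/49, 1) → index 10

0 3 3 4 5 5 6 6 8 8 10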